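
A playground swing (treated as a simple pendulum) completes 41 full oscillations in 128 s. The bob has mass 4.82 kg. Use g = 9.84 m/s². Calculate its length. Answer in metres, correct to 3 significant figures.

T = 128/41 = 3.122 s.
From T = 2π√(L/g), L = gT²/(4π²) = 9.84 × 3.122²/(4π²) = 2.43 m.

2.43 m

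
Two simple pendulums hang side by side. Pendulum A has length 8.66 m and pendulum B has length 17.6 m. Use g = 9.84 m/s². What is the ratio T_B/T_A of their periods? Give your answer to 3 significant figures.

1.43

T ∝ √L, so T_B/T_A = √(L_B/L_A) = √(17.6/8.66) = 1.43.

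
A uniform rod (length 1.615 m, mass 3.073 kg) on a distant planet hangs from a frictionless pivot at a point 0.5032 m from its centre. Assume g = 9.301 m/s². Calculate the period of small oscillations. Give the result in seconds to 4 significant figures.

For a physical pendulum T = 2π√(I/(mgd)), with d = 0.50320 m from pivot to centre of mass.
I_cm = mL²/12 = 3.073 × 1.615²/12 = 0.66792 kg·m²; I = I_cm + md² = 0.66792 + 3.073 × 0.50320² = 1.4460 kg·m².
T = 2π√(1.4460/(3.073 × 9.301 × 0.50320)) = 1.992 s.

1.992 s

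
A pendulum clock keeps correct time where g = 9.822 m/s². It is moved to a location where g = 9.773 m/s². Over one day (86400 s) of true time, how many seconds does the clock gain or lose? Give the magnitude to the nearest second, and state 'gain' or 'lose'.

The clock's period scales as T ∝ 1/√g, so T'/T = √(9.822/9.773) = 1.00250.
In 86400 s of true time the clock registers 86400/1.00250 = 86184.2 s, so it loses 216 s.

lose 216 s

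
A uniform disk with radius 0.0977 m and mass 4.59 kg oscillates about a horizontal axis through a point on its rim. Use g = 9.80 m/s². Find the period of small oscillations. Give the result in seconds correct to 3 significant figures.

I_cm = ½mr² = 0.02191 kg·m². The pivot is at distance d = 0.0977 m from the centre of mass.
By the parallel-axis theorem, I = I_cm + md² = 0.02191 + 0.04381 = 0.06572 kg·m².
T = 2π√(I/(mgd)) = 2π√(0.06572/(4.59 × 9.80 × 0.0977)) = 0.768 s.

0.768 s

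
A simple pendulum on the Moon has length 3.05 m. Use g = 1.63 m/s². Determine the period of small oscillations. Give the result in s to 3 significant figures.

8.59 s

T = 2π√(L/g) = 2π√(3.05/1.63) = 2π × 1.368 = 8.59 s.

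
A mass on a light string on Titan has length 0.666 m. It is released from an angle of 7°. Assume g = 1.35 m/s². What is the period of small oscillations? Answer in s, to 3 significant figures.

T = 2π√(L/g) = 2π√(0.666/1.35) = 2π × 0.7024 = 4.41 s.

4.41 s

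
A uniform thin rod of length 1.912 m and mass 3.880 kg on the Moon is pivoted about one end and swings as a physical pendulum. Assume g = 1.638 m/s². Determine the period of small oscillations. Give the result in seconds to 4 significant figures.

5.543 s

For a physical pendulum T = 2π√(I/(mgd)), with d = 0.95600 m from pivot to centre of mass.
I_cm = mL²/12 = 3.880 × 1.912²/12 = 1.1820 kg·m²; I = I_cm + md² = 1.1820 + 3.880 × 0.95600² = 4.7281 kg·m².
T = 2π√(4.7281/(3.880 × 1.638 × 0.95600)) = 5.543 s.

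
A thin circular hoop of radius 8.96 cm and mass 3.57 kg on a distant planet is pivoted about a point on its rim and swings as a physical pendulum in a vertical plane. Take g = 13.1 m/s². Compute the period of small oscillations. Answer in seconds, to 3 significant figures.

0.735 s

I_cm = mr² = 0.02866 kg·m². The pivot is at distance d = 0.0896 m from the centre of mass.
By the parallel-axis theorem, I = I_cm + md² = 0.02866 + 0.02866 = 0.05732 kg·m².
T = 2π√(I/(mgd)) = 2π√(0.05732/(3.57 × 13.1 × 0.0896)) = 0.735 s.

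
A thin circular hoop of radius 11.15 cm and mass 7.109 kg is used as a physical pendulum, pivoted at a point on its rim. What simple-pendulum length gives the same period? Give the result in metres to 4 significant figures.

0.2230 m

The equivalent simple-pendulum length is L_eq = I/(md), where I is about the pivot and d = 0.11150 m.
I_cm = mR² = 0.088381 kg·m², so I = I_cm + md² = 0.088381 + 0.088381 = 0.17676 kg·m².
L_eq = 0.17676/(7.109 × 0.11150) = 0.2230 m.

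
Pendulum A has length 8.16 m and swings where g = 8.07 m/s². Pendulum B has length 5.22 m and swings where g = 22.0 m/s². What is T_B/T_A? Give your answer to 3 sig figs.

0.484

T = 2π√(L/g), so T_B/T_A = √((L_B/g_B)/(L_A/g_A)) = √((5.22/22.0)/(8.16/8.07)) = 0.484.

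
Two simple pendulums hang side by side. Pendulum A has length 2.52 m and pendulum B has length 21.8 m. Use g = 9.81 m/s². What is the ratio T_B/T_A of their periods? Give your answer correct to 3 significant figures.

2.94

T ∝ √L, so T_B/T_A = √(L_B/L_A) = √(21.8/2.52) = 2.94.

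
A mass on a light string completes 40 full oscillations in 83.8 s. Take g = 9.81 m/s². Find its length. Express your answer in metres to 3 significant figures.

1.09 m

T = 83.8/40 = 2.095 s.
From T = 2π√(L/g), L = gT²/(4π²) = 9.81 × 2.095²/(4π²) = 1.09 m.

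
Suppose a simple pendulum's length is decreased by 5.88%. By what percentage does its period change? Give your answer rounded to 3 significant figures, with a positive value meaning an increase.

T ∝ √L, so T'/T = √(0.9412) = 0.9702.
Percentage change in T = (0.9702 − 1) × 100% = -2.98%.

-2.98%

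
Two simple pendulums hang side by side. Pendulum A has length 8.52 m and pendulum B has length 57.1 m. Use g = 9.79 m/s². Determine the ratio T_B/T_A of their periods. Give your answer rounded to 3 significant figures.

T ∝ √L, so T_B/T_A = √(L_B/L_A) = √(57.1/8.52) = 2.59.

2.59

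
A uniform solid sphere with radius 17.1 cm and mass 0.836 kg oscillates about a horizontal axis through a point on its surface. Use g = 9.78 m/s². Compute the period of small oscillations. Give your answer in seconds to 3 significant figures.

0.983 s

I_cm = (2/5)mr² = 0.009778 kg·m². The pivot is at distance d = 0.171 m from the centre of mass.
By the parallel-axis theorem, I = I_cm + md² = 0.009778 + 0.02445 = 0.03422 kg·m².
T = 2π√(I/(mgd)) = 2π√(0.03422/(0.836 × 9.78 × 0.171)) = 0.983 s.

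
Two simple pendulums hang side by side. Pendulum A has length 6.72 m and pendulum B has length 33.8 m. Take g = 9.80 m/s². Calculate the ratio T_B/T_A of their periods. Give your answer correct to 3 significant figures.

T ∝ √L, so T_B/T_A = √(L_B/L_A) = √(33.8/6.72) = 2.24.

2.24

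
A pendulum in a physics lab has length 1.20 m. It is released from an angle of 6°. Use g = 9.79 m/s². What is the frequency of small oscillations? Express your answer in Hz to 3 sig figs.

0.455 Hz

T = 2π√(L/g) = 2π√(1.20/9.79) = 2.200 s, so f = 1/T = 0.455 Hz.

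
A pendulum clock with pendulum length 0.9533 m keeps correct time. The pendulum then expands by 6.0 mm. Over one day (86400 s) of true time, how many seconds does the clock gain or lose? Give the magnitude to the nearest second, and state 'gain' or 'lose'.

lose 271 s

T ∝ √L, so T'/T = √(0.95930/0.9533) = 1.00314.
In 86400 s of true time the clock registers 86400/1.00314 = 86129.4 s, so it loses 271 s.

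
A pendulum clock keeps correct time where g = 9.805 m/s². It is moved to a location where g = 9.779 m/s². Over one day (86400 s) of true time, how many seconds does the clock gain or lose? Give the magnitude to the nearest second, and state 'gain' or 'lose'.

lose 115 s

The clock's period scales as T ∝ 1/√g, so T'/T = √(9.805/9.779) = 1.00133.
In 86400 s of true time the clock registers 86400/1.00133 = 86285.4 s, so it loses 115 s.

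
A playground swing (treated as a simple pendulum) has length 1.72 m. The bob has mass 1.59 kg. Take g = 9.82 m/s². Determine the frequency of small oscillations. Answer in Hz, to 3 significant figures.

0.380 Hz

T = 2π√(L/g) = 2π√(1.72/9.82) = 2.630 s, so f = 1/T = 0.380 Hz.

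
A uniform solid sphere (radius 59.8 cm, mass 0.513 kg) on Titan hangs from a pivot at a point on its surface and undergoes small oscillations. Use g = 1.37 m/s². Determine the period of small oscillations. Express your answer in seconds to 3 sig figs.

I_cm = (2/5)mr² = 0.07338 kg·m². The pivot is at distance d = 0.598 m from the centre of mass.
By the parallel-axis theorem, I = I_cm + md² = 0.07338 + 0.1835 = 0.2568 kg·m².
T = 2π√(I/(mgd)) = 2π√(0.2568/(0.513 × 1.37 × 0.598)) = 4.91 s.

4.91 s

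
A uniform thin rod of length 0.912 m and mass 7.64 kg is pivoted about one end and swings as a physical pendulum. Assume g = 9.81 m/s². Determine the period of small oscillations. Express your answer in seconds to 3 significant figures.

1.56 s

For a physical pendulum T = 2π√(I/(mgd)), with d = 0.4560 m from pivot to centre of mass.
I_cm = mL²/12 = 7.64 × 0.912²/12 = 0.5295 kg·m²; I = I_cm + md² = 0.5295 + 7.64 × 0.4560² = 2.118 kg·m².
T = 2π√(2.118/(7.64 × 9.81 × 0.4560)) = 1.56 s.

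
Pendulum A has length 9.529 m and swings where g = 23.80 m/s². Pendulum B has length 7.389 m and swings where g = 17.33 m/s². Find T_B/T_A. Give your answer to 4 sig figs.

1.032

T = 2π√(L/g), so T_B/T_A = √((L_B/g_B)/(L_A/g_A)) = √((7.389/17.33)/(9.529/23.80)) = 1.032.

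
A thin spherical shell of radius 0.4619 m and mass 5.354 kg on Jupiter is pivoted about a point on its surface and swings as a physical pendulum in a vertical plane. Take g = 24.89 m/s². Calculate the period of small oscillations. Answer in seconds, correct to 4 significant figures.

I_cm = (2/3)mr² = 0.76152 kg·m². The pivot is at distance d = 0.4619 m from the centre of mass.
By the parallel-axis theorem, I = I_cm + md² = 0.76152 + 1.1423 = 1.9038 kg·m².
T = 2π√(I/(mgd)) = 2π√(1.9038/(5.354 × 24.89 × 0.4619)) = 1.105 s.

1.105 s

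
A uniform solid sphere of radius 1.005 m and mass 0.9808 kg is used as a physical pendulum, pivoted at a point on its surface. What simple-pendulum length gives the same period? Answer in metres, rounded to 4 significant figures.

The equivalent simple-pendulum length is L_eq = I/(md), where I is about the pivot and d = 1.0050 m.
I_cm = (2/5)mR² = 0.39625 kg·m², so I = I_cm + md² = 0.39625 + 0.99063 = 1.3869 kg·m².
L_eq = 1.3869/(0.9808 × 1.0050) = 1.407 m.

1.407 m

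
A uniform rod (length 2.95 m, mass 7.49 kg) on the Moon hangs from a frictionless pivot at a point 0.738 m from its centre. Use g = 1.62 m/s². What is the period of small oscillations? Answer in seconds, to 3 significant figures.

6.48 s

For a physical pendulum T = 2π√(I/(mgd)), with d = 0.7380 m from pivot to centre of mass.
I_cm = mL²/12 = 7.49 × 2.95²/12 = 5.432 kg·m²; I = I_cm + md² = 5.432 + 7.49 × 0.7380² = 9.511 kg·m².
T = 2π√(9.511/(7.49 × 1.62 × 0.7380)) = 6.48 s.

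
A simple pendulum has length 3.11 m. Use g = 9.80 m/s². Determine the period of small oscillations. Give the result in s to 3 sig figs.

T = 2π√(L/g) = 2π√(3.11/9.80) = 2π × 0.5633 = 3.54 s.

3.54 s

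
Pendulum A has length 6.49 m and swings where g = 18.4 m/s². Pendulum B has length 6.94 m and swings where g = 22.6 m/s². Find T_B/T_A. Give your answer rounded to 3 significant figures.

0.933

T = 2π√(L/g), so T_B/T_A = √((L_B/g_B)/(L_A/g_A)) = √((6.94/22.6)/(6.49/18.4)) = 0.933.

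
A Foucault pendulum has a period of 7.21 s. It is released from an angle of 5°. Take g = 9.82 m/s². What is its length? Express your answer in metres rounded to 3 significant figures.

From T = 2π√(L/g), L = gT²/(4π²) = 9.82 × 7.210²/(4π²) = 12.9 m.

12.9 m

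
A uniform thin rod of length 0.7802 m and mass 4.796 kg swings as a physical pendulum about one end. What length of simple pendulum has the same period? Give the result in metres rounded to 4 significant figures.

The equivalent simple-pendulum length is L_eq = I/(md), where I is about the pivot and d = 0.39010 m.
I_cm = (1/12)mL² = 0.24328 kg·m², so I = I_cm + md² = 0.24328 + 0.72985 = 0.97313 kg·m².
L_eq = 0.97313/(4.796 × 0.39010) = 0.5201 m.

0.5201 m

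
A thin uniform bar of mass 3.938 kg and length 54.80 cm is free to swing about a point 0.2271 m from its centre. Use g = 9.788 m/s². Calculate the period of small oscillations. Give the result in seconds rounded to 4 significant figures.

For a physical pendulum T = 2π√(I/(mgd)), with d = 0.22710 m from pivot to centre of mass.
I_cm = mL²/12 = 3.938 × 0.5480²/12 = 0.098550 kg·m²; I = I_cm + md² = 0.098550 + 3.938 × 0.22710² = 0.30165 kg·m².
T = 2π√(0.30165/(3.938 × 9.788 × 0.22710)) = 1.166 s.

1.166 s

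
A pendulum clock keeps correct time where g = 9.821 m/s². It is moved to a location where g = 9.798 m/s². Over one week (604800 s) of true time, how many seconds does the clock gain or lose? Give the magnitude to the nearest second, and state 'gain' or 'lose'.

The clock's period scales as T ∝ 1/√g, so T'/T = √(9.821/9.798) = 1.00117.
In 604800 s of true time the clock registers 604800/1.00117 = 604091.4 s, so it loses 709 s.

lose 709 s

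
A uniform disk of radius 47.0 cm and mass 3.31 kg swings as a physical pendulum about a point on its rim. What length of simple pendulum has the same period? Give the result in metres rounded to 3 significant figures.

0.705 m

The equivalent simple-pendulum length is L_eq = I/(md), where I is about the pivot and d = 0.4700 m.
I_cm = ½mR² = 0.3656 kg·m², so I = I_cm + md² = 0.3656 + 0.7312 = 1.097 kg·m².
L_eq = 1.097/(3.31 × 0.4700) = 0.705 m.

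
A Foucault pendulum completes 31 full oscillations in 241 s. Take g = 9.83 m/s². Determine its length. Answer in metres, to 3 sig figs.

T = 241/31 = 7.774 s.
From T = 2π√(L/g), L = gT²/(4π²) = 9.83 × 7.774²/(4π²) = 15.0 m.

15.0 m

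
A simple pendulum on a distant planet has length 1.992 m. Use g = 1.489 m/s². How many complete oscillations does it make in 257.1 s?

T = 2π√(L/g) = 2π√(1.992/1.489) = 7.2674 s.
Number of complete oscillations = ⌊257.1/7.2674⌋ = ⌊35.377⌋ = 35.

35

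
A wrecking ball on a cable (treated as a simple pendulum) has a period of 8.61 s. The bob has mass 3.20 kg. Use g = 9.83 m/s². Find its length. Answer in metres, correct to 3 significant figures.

From T = 2π√(L/g), L = gT²/(4π²) = 9.83 × 8.610²/(4π²) = 18.5 m.

18.5 m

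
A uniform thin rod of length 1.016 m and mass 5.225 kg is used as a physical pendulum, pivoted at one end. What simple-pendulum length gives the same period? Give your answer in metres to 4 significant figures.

0.6773 m

The equivalent simple-pendulum length is L_eq = I/(md), where I is about the pivot and d = 0.50800 m.
I_cm = (1/12)mL² = 0.44946 kg·m², so I = I_cm + md² = 0.44946 + 1.3484 = 1.7978 kg·m².
L_eq = 1.7978/(5.225 × 0.50800) = 0.6773 m.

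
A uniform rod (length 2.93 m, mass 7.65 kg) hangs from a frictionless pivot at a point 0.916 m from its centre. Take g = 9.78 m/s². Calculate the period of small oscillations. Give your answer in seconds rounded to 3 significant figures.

2.62 s

For a physical pendulum T = 2π√(I/(mgd)), with d = 0.9160 m from pivot to centre of mass.
I_cm = mL²/12 = 7.65 × 2.93²/12 = 5.473 kg·m²; I = I_cm + md² = 5.473 + 7.65 × 0.9160² = 11.89 kg·m².
T = 2π√(11.89/(7.65 × 9.78 × 0.9160)) = 2.62 s.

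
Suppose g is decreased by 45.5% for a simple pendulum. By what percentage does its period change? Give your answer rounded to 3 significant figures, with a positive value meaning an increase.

T ∝ 1/√g, so T'/T = 1/√(0.5450) = 1.355.
Percentage change in T = (1.355 − 1) × 100% = 35.5%.

35.5%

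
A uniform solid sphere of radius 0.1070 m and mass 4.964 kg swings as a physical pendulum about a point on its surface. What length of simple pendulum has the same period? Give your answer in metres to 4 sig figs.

The equivalent simple-pendulum length is L_eq = I/(md), where I is about the pivot and d = 0.10700 m.
I_cm = (2/5)mR² = 0.022733 kg·m², so I = I_cm + md² = 0.022733 + 0.056833 = 0.079566 kg·m².
L_eq = 0.079566/(4.964 × 0.10700) = 0.1498 m.

0.1498 m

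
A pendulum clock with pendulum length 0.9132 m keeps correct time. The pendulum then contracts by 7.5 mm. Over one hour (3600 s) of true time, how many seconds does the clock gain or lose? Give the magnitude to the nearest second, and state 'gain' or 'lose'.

T ∝ √L, so T'/T = √(0.90570/0.9132) = 0.995885.
In 3600 s of true time the clock registers 3600/0.995885 = 3614.9 s, so it gains 15 s.

gain 15 s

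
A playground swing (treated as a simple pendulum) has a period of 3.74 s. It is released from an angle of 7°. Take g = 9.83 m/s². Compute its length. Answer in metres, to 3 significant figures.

From T = 2π√(L/g), L = gT²/(4π²) = 9.83 × 3.740²/(4π²) = 3.48 m.

3.48 m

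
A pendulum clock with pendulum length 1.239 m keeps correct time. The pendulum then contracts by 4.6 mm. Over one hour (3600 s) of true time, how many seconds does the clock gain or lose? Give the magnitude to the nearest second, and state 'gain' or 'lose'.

gain 7 s

T ∝ √L, so T'/T = √(1.23440/1.239) = 0.998142.
In 3600 s of true time the clock registers 3600/0.998142 = 3606.7 s, so it gains 7 s.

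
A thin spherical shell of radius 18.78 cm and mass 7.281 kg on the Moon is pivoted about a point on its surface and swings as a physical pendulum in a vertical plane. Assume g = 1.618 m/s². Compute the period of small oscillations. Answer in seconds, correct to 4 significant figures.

2.764 s

I_cm = (2/3)mr² = 0.17119 kg·m². The pivot is at distance d = 0.1878 m from the centre of mass.
By the parallel-axis theorem, I = I_cm + md² = 0.17119 + 0.25679 = 0.42799 kg·m².
T = 2π√(I/(mgd)) = 2π√(0.42799/(7.281 × 1.618 × 0.1878)) = 2.764 s.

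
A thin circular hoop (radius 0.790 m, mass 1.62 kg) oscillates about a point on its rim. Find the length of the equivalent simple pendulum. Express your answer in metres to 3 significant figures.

The equivalent simple-pendulum length is L_eq = I/(md), where I is about the pivot and d = 0.7900 m.
I_cm = mR² = 1.011 kg·m², so I = I_cm + md² = 1.011 + 1.011 = 2.022 kg·m².
L_eq = 2.022/(1.62 × 0.7900) = 1.58 m.

1.58 m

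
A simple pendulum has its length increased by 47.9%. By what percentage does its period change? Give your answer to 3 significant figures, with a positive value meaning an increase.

21.6%

T ∝ √L, so T'/T = √(1.479) = 1.216.
Percentage change in T = (1.216 − 1) × 100% = 21.6%.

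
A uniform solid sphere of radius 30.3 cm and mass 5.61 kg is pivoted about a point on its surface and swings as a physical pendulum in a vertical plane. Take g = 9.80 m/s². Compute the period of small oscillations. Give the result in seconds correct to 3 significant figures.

1.31 s

I_cm = (2/5)mr² = 0.2060 kg·m². The pivot is at distance d = 0.303 m from the centre of mass.
By the parallel-axis theorem, I = I_cm + md² = 0.2060 + 0.5150 = 0.7211 kg·m².
T = 2π√(I/(mgd)) = 2π√(0.7211/(5.61 × 9.80 × 0.303)) = 1.31 s.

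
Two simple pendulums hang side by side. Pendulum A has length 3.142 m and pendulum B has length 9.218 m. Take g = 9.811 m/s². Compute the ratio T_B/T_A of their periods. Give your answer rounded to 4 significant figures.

T ∝ √L, so T_B/T_A = √(L_B/L_A) = √(9.218/3.142) = 1.713.

1.713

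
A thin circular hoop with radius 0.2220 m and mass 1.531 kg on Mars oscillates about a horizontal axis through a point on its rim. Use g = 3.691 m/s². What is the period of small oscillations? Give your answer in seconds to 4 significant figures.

I_cm = mr² = 0.075454 kg·m². The pivot is at distance d = 0.2220 m from the centre of mass.
By the parallel-axis theorem, I = I_cm + md² = 0.075454 + 0.075454 = 0.15091 kg·m².
T = 2π√(I/(mgd)) = 2π√(0.15091/(1.531 × 3.691 × 0.2220)) = 2.179 s.

2.179 s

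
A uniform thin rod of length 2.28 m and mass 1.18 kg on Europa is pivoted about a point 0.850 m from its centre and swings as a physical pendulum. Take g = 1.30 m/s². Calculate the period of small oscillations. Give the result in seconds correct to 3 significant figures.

For a physical pendulum T = 2π√(I/(mgd)), with d = 0.8500 m from pivot to centre of mass.
I_cm = mL²/12 = 1.18 × 2.28²/12 = 0.5112 kg·m²; I = I_cm + md² = 0.5112 + 1.18 × 0.8500² = 1.364 kg·m².
T = 2π√(1.364/(1.18 × 1.30 × 0.8500)) = 6.43 s.

6.43 s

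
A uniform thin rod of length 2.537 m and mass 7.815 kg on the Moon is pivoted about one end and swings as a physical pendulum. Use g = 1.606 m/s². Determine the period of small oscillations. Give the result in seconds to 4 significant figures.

6.448 s

For a physical pendulum T = 2π√(I/(mgd)), with d = 1.2685 m from pivot to centre of mass.
I_cm = mL²/12 = 7.815 × 2.537²/12 = 4.1917 kg·m²; I = I_cm + md² = 4.1917 + 7.815 × 1.2685² = 16.767 kg·m².
T = 2π√(16.767/(7.815 × 1.606 × 1.2685)) = 6.448 s.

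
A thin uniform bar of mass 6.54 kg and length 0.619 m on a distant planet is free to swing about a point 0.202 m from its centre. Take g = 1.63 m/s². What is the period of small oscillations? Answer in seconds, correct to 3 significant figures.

2.95 s

For a physical pendulum T = 2π√(I/(mgd)), with d = 0.2020 m from pivot to centre of mass.
I_cm = mL²/12 = 6.54 × 0.619²/12 = 0.2088 kg·m²; I = I_cm + md² = 0.2088 + 6.54 × 0.2020² = 0.4757 kg·m².
T = 2π√(0.4757/(6.54 × 1.63 × 0.2020)) = 2.95 s.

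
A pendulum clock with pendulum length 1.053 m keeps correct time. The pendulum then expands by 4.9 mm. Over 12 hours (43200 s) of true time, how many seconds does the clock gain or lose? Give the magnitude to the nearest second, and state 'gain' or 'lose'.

T ∝ √L, so T'/T = √(1.05790/1.053) = 1.00232.
In 43200 s of true time the clock registers 43200/1.00232 = 43099.8 s, so it loses 100 s.

lose 100 s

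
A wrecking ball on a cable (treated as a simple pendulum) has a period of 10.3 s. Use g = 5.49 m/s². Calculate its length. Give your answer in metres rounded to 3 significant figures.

14.8 m

From T = 2π√(L/g), L = gT²/(4π²) = 5.49 × 10.30²/(4π²) = 14.8 m.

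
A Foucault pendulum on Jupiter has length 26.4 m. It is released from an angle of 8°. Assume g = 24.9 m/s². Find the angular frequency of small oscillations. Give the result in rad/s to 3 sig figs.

0.971 rad/s

ω = √(g/L) = √(24.9/26.4) = 0.971 rad/s.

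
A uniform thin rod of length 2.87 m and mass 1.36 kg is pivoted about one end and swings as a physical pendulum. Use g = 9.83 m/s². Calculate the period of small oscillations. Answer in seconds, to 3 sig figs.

2.77 s

For a physical pendulum T = 2π√(I/(mgd)), with d = 1.435 m from pivot to centre of mass.
I_cm = mL²/12 = 1.36 × 2.87²/12 = 0.9335 kg·m²; I = I_cm + md² = 0.9335 + 1.36 × 1.435² = 3.734 kg·m².
T = 2π√(3.734/(1.36 × 9.83 × 1.435)) = 2.77 s.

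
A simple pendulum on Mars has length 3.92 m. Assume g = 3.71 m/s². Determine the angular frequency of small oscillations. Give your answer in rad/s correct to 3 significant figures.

0.973 rad/s

ω = √(g/L) = √(3.71/3.92) = 0.973 rad/s.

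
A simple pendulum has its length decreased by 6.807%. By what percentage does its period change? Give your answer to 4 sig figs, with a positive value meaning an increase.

-3.463%

T ∝ √L, so T'/T = √(0.93193) = 0.96537.
Percentage change in T = (0.96537 − 1) × 100% = -3.463%.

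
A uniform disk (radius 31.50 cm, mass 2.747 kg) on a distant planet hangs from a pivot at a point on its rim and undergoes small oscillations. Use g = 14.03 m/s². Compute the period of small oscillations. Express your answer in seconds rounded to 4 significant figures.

1.153 s

I_cm = ½mr² = 0.13629 kg·m². The pivot is at distance d = 0.3150 m from the centre of mass.
By the parallel-axis theorem, I = I_cm + md² = 0.13629 + 0.27257 = 0.40886 kg·m².
T = 2π√(I/(mgd)) = 2π√(0.40886/(2.747 × 14.03 × 0.3150)) = 1.153 s.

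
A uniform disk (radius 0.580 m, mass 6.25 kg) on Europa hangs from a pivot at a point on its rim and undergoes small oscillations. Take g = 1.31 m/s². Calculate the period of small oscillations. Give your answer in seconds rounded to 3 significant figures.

I_cm = ½mr² = 1.051 kg·m². The pivot is at distance d = 0.580 m from the centre of mass.
By the parallel-axis theorem, I = I_cm + md² = 1.051 + 2.103 = 3.154 kg·m².
T = 2π√(I/(mgd)) = 2π√(3.154/(6.25 × 1.31 × 0.580)) = 5.12 s.

5.12 s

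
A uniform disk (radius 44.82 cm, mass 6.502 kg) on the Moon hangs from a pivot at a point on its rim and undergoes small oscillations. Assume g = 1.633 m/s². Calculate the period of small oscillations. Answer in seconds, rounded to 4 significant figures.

I_cm = ½mr² = 0.65307 kg·m². The pivot is at distance d = 0.4482 m from the centre of mass.
By the parallel-axis theorem, I = I_cm + md² = 0.65307 + 1.3061 = 1.9592 kg·m².
T = 2π√(I/(mgd)) = 2π√(1.9592/(6.502 × 1.633 × 0.4482)) = 4.032 s.

4.032 s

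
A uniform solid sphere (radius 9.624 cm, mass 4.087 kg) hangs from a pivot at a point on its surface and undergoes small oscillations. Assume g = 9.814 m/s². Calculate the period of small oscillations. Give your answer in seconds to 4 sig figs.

0.7362 s

I_cm = (2/5)mr² = 0.015142 kg·m². The pivot is at distance d = 0.09624 m from the centre of mass.
By the parallel-axis theorem, I = I_cm + md² = 0.015142 + 0.037854 = 0.052996 kg·m².
T = 2π√(I/(mgd)) = 2π√(0.052996/(4.087 × 9.814 × 0.09624)) = 0.7362 s.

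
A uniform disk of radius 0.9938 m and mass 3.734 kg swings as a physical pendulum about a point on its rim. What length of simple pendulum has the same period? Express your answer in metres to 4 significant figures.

The equivalent simple-pendulum length is L_eq = I/(md), where I is about the pivot and d = 0.99380 m.
I_cm = ½mR² = 1.8439 kg·m², so I = I_cm + md² = 1.8439 + 3.6878 = 5.5318 kg·m².
L_eq = 5.5318/(3.734 × 0.99380) = 1.491 m.

1.491 m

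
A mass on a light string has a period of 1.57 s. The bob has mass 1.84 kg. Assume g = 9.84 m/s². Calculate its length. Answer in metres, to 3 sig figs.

From T = 2π√(L/g), L = gT²/(4π²) = 9.84 × 1.570²/(4π²) = 0.614 m.

0.614 m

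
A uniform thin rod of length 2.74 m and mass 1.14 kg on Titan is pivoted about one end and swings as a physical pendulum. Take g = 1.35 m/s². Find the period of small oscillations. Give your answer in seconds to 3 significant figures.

For a physical pendulum T = 2π√(I/(mgd)), with d = 1.370 m from pivot to centre of mass.
I_cm = mL²/12 = 1.14 × 2.74²/12 = 0.7132 kg·m²; I = I_cm + md² = 0.7132 + 1.14 × 1.370² = 2.853 kg·m².
T = 2π√(2.853/(1.14 × 1.35 × 1.370)) = 7.31 s.

7.31 s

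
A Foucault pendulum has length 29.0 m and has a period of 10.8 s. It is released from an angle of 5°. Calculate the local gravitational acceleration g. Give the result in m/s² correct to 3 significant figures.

9.82 m/s²

From T = 2π√(L/g), g = 4π²L/T² = 4π² × 29.0/10.80² = 9.82 m/s².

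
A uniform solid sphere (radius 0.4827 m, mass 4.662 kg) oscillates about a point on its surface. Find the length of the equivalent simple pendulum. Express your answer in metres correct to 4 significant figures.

0.6758 m

The equivalent simple-pendulum length is L_eq = I/(md), where I is about the pivot and d = 0.48270 m.
I_cm = (2/5)mR² = 0.43450 kg·m², so I = I_cm + md² = 0.43450 + 1.0862 = 1.5207 kg·m².
L_eq = 1.5207/(4.662 × 0.48270) = 0.6758 m.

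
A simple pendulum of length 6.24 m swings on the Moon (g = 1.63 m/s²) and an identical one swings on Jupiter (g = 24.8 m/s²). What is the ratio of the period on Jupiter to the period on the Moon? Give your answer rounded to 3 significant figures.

T ∝ 1/√g, so T₂/T₁ = √(g₁/g₂) = √(1.63/24.8) = 0.256.

0.256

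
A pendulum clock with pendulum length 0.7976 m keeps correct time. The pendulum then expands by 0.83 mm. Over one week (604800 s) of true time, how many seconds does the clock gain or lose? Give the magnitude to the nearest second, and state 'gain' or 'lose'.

lose 314 s

T ∝ √L, so T'/T = √(0.79843/0.7976) = 1.00052.
In 604800 s of true time the clock registers 604800/1.00052 = 604485.6 s, so it loses 314 s.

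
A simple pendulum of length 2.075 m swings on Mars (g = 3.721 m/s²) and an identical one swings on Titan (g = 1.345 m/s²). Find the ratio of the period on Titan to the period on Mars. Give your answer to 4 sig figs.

1.663

T ∝ 1/√g, so T₂/T₁ = √(g₁/g₂) = √(3.721/1.345) = 1.663.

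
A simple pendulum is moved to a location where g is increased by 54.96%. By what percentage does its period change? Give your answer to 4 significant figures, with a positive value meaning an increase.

-19.67%

T ∝ 1/√g, so T'/T = 1/√(1.5496) = 0.80332.
Percentage change in T = (0.80332 − 1) × 100% = -19.67%.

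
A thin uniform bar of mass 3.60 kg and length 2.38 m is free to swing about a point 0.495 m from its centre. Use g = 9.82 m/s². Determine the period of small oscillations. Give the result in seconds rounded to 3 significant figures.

For a physical pendulum T = 2π√(I/(mgd)), with d = 0.4950 m from pivot to centre of mass.
I_cm = mL²/12 = 3.60 × 2.38²/12 = 1.699 kg·m²; I = I_cm + md² = 1.699 + 3.60 × 0.4950² = 2.581 kg·m².
T = 2π√(2.581/(3.60 × 9.82 × 0.4950)) = 2.41 s.

2.41 s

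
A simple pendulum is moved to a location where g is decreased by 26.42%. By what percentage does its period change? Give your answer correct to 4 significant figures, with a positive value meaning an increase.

T ∝ 1/√g, so T'/T = 1/√(0.73580) = 1.1658.
Percentage change in T = (1.1658 − 1) × 100% = 16.58%.

16.58%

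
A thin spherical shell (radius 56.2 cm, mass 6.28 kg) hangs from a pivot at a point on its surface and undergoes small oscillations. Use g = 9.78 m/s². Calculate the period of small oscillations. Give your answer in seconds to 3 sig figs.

I_cm = (2/3)mr² = 1.322 kg·m². The pivot is at distance d = 0.562 m from the centre of mass.
By the parallel-axis theorem, I = I_cm + md² = 1.322 + 1.984 = 3.306 kg·m².
T = 2π√(I/(mgd)) = 2π√(3.306/(6.28 × 9.78 × 0.562)) = 1.94 s.

1.94 s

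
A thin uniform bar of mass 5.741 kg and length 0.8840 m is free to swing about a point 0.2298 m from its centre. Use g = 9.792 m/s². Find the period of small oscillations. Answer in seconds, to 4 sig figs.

For a physical pendulum T = 2π√(I/(mgd)), with d = 0.22980 m from pivot to centre of mass.
I_cm = mL²/12 = 5.741 × 0.8840²/12 = 0.37386 kg·m²; I = I_cm + md² = 0.37386 + 5.741 × 0.22980² = 0.67703 kg·m².
T = 2π√(0.67703/(5.741 × 9.792 × 0.22980)) = 1.438 s.

1.438 s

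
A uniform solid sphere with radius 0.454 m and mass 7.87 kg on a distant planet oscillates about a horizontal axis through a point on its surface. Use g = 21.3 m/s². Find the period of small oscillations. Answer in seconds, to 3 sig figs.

1.09 s

I_cm = (2/5)mr² = 0.6489 kg·m². The pivot is at distance d = 0.454 m from the centre of mass.
By the parallel-axis theorem, I = I_cm + md² = 0.6489 + 1.622 = 2.271 kg·m².
T = 2π√(I/(mgd)) = 2π√(2.271/(7.87 × 21.3 × 0.454)) = 1.09 s.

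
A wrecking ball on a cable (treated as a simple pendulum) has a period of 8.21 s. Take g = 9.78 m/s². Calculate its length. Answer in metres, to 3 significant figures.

From T = 2π√(L/g), L = gT²/(4π²) = 9.78 × 8.210²/(4π²) = 16.7 m.

16.7 m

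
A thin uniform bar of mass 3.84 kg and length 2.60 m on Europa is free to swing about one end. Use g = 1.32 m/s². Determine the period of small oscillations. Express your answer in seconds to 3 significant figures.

7.20 s

For a physical pendulum T = 2π√(I/(mgd)), with d = 1.300 m from pivot to centre of mass.
I_cm = mL²/12 = 3.84 × 2.60²/12 = 2.163 kg·m²; I = I_cm + md² = 2.163 + 3.84 × 1.300² = 8.653 kg·m².
T = 2π√(8.653/(3.84 × 1.32 × 1.300)) = 7.20 s.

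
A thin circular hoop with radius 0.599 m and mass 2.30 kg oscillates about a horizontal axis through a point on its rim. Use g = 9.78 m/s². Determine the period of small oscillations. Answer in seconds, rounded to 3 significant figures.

I_cm = mr² = 0.8252 kg·m². The pivot is at distance d = 0.599 m from the centre of mass.
By the parallel-axis theorem, I = I_cm + md² = 0.8252 + 0.8252 = 1.650 kg·m².
T = 2π√(I/(mgd)) = 2π√(1.650/(2.30 × 9.78 × 0.599)) = 2.20 s.

2.20 s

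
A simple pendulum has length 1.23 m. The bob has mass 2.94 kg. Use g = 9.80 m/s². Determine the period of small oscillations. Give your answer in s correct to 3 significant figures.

2.23 s

T = 2π√(L/g) = 2π√(1.23/9.80) = 2π × 0.3543 = 2.23 s.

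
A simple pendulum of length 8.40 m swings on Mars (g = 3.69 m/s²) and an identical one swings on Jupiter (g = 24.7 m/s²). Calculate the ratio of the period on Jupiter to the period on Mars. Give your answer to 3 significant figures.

0.387

T ∝ 1/√g, so T₂/T₁ = √(g₁/g₂) = √(3.69/24.7) = 0.387.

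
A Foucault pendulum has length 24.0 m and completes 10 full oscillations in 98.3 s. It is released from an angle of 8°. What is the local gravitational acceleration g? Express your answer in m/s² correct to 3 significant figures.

9.81 m/s²

T = 98.3/10 = 9.830 s.
From T = 2π√(L/g), g = 4π²L/T² = 4π² × 24.0/9.830² = 9.81 m/s².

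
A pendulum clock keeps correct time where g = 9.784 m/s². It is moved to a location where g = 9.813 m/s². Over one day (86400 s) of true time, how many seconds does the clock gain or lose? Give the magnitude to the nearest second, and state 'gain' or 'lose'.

The clock's period scales as T ∝ 1/√g, so T'/T = √(9.784/9.813) = 0.998521.
In 86400 s of true time the clock registers 86400/0.998521 = 86528.0 s, so it gains 128 s.

gain 128 s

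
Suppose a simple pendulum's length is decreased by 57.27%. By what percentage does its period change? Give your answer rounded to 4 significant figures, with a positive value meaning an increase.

-34.63%

T ∝ √L, so T'/T = √(0.42730) = 0.65368.
Percentage change in T = (0.65368 − 1) × 100% = -34.63%.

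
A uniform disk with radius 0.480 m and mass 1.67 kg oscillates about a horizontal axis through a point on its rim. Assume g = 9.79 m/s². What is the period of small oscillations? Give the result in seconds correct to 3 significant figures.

I_cm = ½mr² = 0.1924 kg·m². The pivot is at distance d = 0.480 m from the centre of mass.
By the parallel-axis theorem, I = I_cm + md² = 0.1924 + 0.3848 = 0.5772 kg·m².
T = 2π√(I/(mgd)) = 2π√(0.5772/(1.67 × 9.79 × 0.480)) = 1.70 s.

1.70 s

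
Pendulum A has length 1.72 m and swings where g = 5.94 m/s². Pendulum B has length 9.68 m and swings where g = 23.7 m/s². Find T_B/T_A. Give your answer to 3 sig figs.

1.19

T = 2π√(L/g), so T_B/T_A = √((L_B/g_B)/(L_A/g_A)) = √((9.68/23.7)/(1.72/5.94)) = 1.19.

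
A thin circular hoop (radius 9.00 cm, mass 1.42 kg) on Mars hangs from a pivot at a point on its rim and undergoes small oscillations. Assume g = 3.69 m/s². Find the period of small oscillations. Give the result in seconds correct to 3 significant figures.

1.39 s

I_cm = mr² = 0.01150 kg·m². The pivot is at distance d = 0.0900 m from the centre of mass.
By the parallel-axis theorem, I = I_cm + md² = 0.01150 + 0.01150 = 0.02300 kg·m².
T = 2π√(I/(mgd)) = 2π√(0.02300/(1.42 × 3.69 × 0.0900)) = 1.39 s.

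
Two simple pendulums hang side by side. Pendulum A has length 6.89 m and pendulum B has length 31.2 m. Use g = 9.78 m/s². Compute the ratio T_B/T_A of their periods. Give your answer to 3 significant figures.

2.13

T ∝ √L, so T_B/T_A = √(L_B/L_A) = √(31.2/6.89) = 2.13.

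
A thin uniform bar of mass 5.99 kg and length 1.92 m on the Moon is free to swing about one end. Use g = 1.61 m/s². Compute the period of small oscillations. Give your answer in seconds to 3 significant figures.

For a physical pendulum T = 2π√(I/(mgd)), with d = 0.9600 m from pivot to centre of mass.
I_cm = mL²/12 = 5.99 × 1.92²/12 = 1.840 kg·m²; I = I_cm + md² = 1.840 + 5.99 × 0.9600² = 7.361 kg·m².
T = 2π√(7.361/(5.99 × 1.61 × 0.9600)) = 5.60 s.

5.60 s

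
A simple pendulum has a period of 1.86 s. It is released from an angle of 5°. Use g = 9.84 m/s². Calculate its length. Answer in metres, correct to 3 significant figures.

From T = 2π√(L/g), L = gT²/(4π²) = 9.84 × 1.860²/(4π²) = 0.862 m.

0.862 m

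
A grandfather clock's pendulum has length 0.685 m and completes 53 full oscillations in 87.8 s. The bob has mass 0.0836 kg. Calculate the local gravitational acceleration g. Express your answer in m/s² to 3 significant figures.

T = 87.8/53 = 1.657 s.
From T = 2π√(L/g), g = 4π²L/T² = 4π² × 0.685/1.657² = 9.85 m/s².

9.85 m/s²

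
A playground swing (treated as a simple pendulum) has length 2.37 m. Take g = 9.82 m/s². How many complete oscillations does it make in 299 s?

T = 2π√(L/g) = 2π√(2.37/9.82) = 3.087 s.
Number of complete oscillations = ⌊299/3.087⌋ = ⌊96.87⌋ = 96.

96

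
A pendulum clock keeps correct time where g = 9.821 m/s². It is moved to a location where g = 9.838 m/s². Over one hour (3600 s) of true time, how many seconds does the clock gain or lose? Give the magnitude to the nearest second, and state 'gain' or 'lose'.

gain 3 s

The clock's period scales as T ∝ 1/√g, so T'/T = √(9.821/9.838) = 0.999136.
In 3600 s of true time the clock registers 3600/0.999136 = 3603.1 s, so it gains 3 s.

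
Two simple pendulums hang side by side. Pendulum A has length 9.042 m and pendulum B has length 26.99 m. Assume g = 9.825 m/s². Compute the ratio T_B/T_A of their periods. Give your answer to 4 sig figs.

1.728

T ∝ √L, so T_B/T_A = √(L_B/L_A) = √(26.99/9.042) = 1.728.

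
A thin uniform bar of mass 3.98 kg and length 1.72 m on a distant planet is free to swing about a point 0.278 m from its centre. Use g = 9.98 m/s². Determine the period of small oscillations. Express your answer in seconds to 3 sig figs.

2.15 s

For a physical pendulum T = 2π√(I/(mgd)), with d = 0.2780 m from pivot to centre of mass.
I_cm = mL²/12 = 3.98 × 1.72²/12 = 0.9812 kg·m²; I = I_cm + md² = 0.9812 + 3.98 × 0.2780² = 1.289 kg·m².
T = 2π√(1.289/(3.98 × 9.98 × 0.2780)) = 2.15 s.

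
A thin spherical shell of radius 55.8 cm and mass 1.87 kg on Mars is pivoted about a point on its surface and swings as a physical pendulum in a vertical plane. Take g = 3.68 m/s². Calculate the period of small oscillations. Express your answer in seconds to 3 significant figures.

I_cm = (2/3)mr² = 0.3882 kg·m². The pivot is at distance d = 0.558 m from the centre of mass.
By the parallel-axis theorem, I = I_cm + md² = 0.3882 + 0.5823 = 0.9704 kg·m².
T = 2π√(I/(mgd)) = 2π√(0.9704/(1.87 × 3.68 × 0.558)) = 3.16 s.

3.16 s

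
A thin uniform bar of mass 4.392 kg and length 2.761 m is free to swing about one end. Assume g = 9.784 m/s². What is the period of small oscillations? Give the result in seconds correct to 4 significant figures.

2.725 s

For a physical pendulum T = 2π√(I/(mgd)), with d = 1.3805 m from pivot to centre of mass.
I_cm = mL²/12 = 4.392 × 2.761²/12 = 2.7901 kg·m²; I = I_cm + md² = 2.7901 + 4.392 × 1.3805² = 11.160 kg·m².
T = 2π√(11.160/(4.392 × 9.784 × 1.3805)) = 2.725 s.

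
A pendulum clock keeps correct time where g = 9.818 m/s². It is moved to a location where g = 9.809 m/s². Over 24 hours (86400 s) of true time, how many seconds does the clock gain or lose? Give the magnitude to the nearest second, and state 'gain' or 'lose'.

The clock's period scales as T ∝ 1/√g, so T'/T = √(9.818/9.809) = 1.00046.
In 86400 s of true time the clock registers 86400/1.00046 = 86360.4 s, so it loses 40 s.

lose 40 s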